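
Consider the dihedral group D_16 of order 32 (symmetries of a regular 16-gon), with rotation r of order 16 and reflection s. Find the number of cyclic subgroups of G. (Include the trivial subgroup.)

21

A cyclic subgroup of order d is generated by each of its φ(d) elements of order d, so the cyclic subgroups of order d number (#elements of order d)/φ(d).
Cyclic subgroups by order — order 1: 1; order 2: 17; order 4: 1; order 8: 1; order 16: 1.
Total: 21.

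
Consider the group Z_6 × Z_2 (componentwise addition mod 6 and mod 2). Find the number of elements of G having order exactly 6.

6

An element (a,b) has order lcm(ord(a), ord(b)); count pairs with lcm equal to 6.
Enumerating gives 6 such elements.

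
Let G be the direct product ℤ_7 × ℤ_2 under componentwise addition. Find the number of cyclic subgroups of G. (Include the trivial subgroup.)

Each element a generates a cyclic subgroup ⟨a⟩; distinct elements may generate the same one (a cyclic group of order d has φ(d) generators).
Cyclic subgroups by order — order 1: 1; order 2: 1; order 7: 1; order 14: 1.
Total: 4.

4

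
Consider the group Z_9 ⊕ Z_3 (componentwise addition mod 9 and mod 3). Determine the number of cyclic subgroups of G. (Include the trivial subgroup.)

Each element a generates a cyclic subgroup ⟨a⟩; distinct elements may generate the same one (a cyclic group of order d has φ(d) generators).
Cyclic subgroups by order — order 1: 1; order 3: 4; order 9: 3.
Total: 8.

8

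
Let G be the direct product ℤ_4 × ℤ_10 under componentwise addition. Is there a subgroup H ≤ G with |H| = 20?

20 | 40. A subgroup of order 20 is {(0,0), (0,1), (0,2), (0,3), (0,4), (0,5), (0,6), (0,7), (0,8), (0,9), (2,0), (2,1), (2,2), (2,3), (2,4), (2,5), (2,6), (2,7), (2,8), (2,9)}.

Yes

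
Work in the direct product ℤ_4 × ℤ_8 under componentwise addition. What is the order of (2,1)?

The order of (2,1) in Z_4 × Z_8 is lcm(ord(2) in Z_4, ord(1) in Z_8).
ord(2) = 2 and ord(1) = 8, so |⟨(2,1)⟩| = lcm(2, 8) = 8.

8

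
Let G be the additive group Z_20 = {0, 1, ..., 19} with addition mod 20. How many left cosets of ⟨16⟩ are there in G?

4

|⟨16⟩| = 5 and |G| = 20.
By Lagrange, [G : H] = |G|/|H| = 20/5 = 4.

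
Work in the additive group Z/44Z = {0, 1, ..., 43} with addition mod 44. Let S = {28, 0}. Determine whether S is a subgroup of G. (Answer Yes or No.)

No

28 ∈ S but its inverse 16 ∉ S, so S is not a subgroup.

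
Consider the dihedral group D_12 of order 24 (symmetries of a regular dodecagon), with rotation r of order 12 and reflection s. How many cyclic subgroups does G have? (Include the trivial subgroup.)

18

A cyclic subgroup of order d is generated by each of its φ(d) elements of order d, so the cyclic subgroups of order d number (#elements of order d)/φ(d).
Cyclic subgroups by order — order 1: 1; order 2: 13; order 3: 1; order 4: 1; order 6: 1; order 12: 1.
Total: 18.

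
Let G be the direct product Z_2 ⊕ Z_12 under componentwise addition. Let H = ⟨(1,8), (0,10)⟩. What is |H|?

12

|⟨(1,8)⟩| = 6 and |⟨(0,10)⟩| = 6, so |H| is a multiple of lcm(6, 6) = 6 and divides |G| = 24.
Closing under the operation: H = {(0,0), (0,2), (0,4), (0,6), (0,8), (0,10), (1,0), (1,2), (1,4), (1,6), (1,8), (1,10)}, so |H| = 12.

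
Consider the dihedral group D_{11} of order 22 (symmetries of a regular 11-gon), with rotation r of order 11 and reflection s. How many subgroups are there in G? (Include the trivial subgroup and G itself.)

14

|G| = 22, so by Lagrange every subgroup order divides 22. Divisors: 1, 2, 11, 22.
Subgroups by order — order 1: 1; order 2: 11; order 11: 1; order 22: 1.
Total: 1 + 11 + 1 + 1 = 14.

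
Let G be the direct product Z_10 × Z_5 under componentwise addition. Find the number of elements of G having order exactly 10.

An element (a,b) has order lcm(ord(a), ord(b)); count pairs with lcm equal to 10.
Enumerating gives 24 such elements.

24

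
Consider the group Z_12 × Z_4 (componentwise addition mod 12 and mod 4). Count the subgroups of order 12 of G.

7

|G| = 48 and 12 | 48, so subgroups of order 12 are possible by Lagrange.
The subgroups of order 12 are: {(0,0), (0,1), (0,2), (0,3), (4,0), (4,1), (4,2), (4,3), (8,0), (8,1), (8,2), (8,3)}; {(0,0), (0,2), (2,0), (2,2), (4,0), (4,2), (6,0), (6,2), (8,0), (8,2), (10,0), (10,2)}; {(0,0), (0,2), (2,1), (2,3), (4,0), (4,2), (6,1), (6,3), (8,0), (8,2), (10,1), (10,3)}; {(0,0), (1,0), (2,0), (3,0), (4,0), (5,0), (6,0), (7,0), (8,0), (9,0), (10,0), (11,0)}; … (7 in all).
So G has 7 subgroups of order 12.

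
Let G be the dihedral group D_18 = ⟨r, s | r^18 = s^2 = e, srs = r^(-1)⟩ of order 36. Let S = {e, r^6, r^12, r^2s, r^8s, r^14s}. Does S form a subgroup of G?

Yes

|S| = 6 divides |G| = 36, consistent with Lagrange.
S contains the identity, every element's inverse is in S, and S is closed under ·: it is a subgroup.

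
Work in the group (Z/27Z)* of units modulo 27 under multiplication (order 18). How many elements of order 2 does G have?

The elements of order 2 are: 26.
That's 1.

1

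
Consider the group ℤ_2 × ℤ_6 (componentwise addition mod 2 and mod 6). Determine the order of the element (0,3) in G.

2

The order of (0,3) in Z_2 × Z_6 is lcm(ord(0) in Z_2, ord(3) in Z_6).
ord(0) = 1 and ord(3) = 2, so |⟨(0,3)⟩| = lcm(1, 2) = 2.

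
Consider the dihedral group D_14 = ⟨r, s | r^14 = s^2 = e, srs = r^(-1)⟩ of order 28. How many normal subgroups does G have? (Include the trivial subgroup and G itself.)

7

G has 28 subgroups. Checking conjugation-invariance by order — order 1: 1/1 normal; order 2: 1/15 normal; order 4: 0/7 normal; order 7: 1/1 normal; order 14: 3/3 normal; order 28: 1/1 normal.
Total normal subgroups: 7.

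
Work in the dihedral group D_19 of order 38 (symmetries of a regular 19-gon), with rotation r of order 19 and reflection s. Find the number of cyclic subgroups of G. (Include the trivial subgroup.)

A cyclic subgroup of order d is generated by each of its φ(d) elements of order d, so the cyclic subgroups of order d number (#elements of order d)/φ(d).
Cyclic subgroups by order — order 1: 1; order 2: 19; order 19: 1.
Total: 21.

21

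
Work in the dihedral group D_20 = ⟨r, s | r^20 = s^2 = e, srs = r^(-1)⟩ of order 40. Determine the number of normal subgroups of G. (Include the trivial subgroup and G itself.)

9

G has 48 subgroups. Checking conjugation-invariance by order — order 1: 1/1 normal; order 2: 1/21 normal; order 4: 1/11 normal; order 5: 1/1 normal; order 8: 0/5 normal; order 10: 1/5 normal; order 20: 3/3 normal; order 40: 1/1 normal.
Total normal subgroups: 9.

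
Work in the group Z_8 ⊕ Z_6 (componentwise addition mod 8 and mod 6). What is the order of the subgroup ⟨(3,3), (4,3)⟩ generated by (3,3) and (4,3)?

16

|⟨(3,3)⟩| = 8 and |⟨(4,3)⟩| = 2, so |H| is a multiple of lcm(8, 2) = 8 and divides |G| = 48.
Closing under the operation: H = {(0,0), (0,3), (1,0), (1,3), (2,0), (2,3), (3,0), (3,3), (4,0), (4,3), (5,0), (5,3), (6,0), (6,3), (7,0), (7,3)}, so |H| = 16.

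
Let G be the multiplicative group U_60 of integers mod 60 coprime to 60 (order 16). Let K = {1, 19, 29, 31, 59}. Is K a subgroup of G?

No

|K| = 5 does not divide |G| = 16, so by Lagrange K is not a subgroup.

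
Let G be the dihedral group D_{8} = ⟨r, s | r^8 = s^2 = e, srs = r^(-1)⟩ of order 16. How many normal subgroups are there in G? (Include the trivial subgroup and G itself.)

7

G has 19 subgroups. Checking conjugation-invariance by order — order 1: 1/1 normal; order 2: 1/9 normal; order 4: 1/5 normal; order 8: 3/3 normal; order 16: 1/1 normal.
Total normal subgroups: 7.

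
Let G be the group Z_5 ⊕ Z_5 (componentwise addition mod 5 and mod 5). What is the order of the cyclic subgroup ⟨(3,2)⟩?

5

The order of (3,2) in Z_5 × Z_5 is lcm(ord(3) in Z_5, ord(2) in Z_5).
ord(3) = 5 and ord(2) = 5, so |⟨(3,2)⟩| = lcm(5, 5) = 5.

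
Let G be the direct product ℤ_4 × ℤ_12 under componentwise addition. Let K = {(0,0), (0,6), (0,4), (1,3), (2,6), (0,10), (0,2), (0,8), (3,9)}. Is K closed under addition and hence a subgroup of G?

No

|K| = 9 does not divide |G| = 48, so by Lagrange K is not a subgroup.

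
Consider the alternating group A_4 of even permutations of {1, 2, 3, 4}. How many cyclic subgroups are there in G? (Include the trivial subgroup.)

8

Each element a generates a cyclic subgroup ⟨a⟩; distinct elements may generate the same one (a cyclic group of order d has φ(d) generators).
Cyclic subgroups by order — order 1: 1; order 2: 3; order 3: 4.
Total: 8.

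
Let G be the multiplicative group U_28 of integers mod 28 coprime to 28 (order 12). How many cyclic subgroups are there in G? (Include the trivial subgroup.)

Group the elements of G by the cyclic subgroup they generate; each cyclic subgroup of order d accounts for φ(d) elements.
Cyclic subgroups by order — order 1: 1; order 2: 3; order 3: 1; order 6: 3.
Total: 8.

8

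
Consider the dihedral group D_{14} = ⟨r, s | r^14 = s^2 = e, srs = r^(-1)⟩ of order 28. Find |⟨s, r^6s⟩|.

14

|⟨s⟩| = 2 and |⟨r^6s⟩| = 2, so |H| is a multiple of lcm(2, 2) = 2 and divides |G| = 28.
Closing under the operation: H = {e, r^2, r^4, r^6, r^8, r^10, r^12, s, r^2s, r^4s, r^6s, r^8s, r^10s, r^12s}, so |H| = 14.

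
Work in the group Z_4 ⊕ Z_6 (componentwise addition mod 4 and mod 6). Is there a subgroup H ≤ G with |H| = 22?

22 does not divide |G| = 24, so by Lagrange no subgroup of order 22 exists.

No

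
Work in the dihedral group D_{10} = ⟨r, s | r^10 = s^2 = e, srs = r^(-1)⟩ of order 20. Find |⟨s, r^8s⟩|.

|⟨s⟩| = 2 and |⟨r^8s⟩| = 2, so |H| is a multiple of lcm(2, 2) = 2 and divides |G| = 20.
Closing under the operation: H = {e, r^2, r^4, r^6, r^8, s, r^2s, r^4s, r^6s, r^8s}, so |H| = 10.

10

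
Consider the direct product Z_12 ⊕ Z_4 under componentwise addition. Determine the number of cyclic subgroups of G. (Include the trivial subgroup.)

Group the elements of G by the cyclic subgroup they generate; each cyclic subgroup of order d accounts for φ(d) elements.
Cyclic subgroups by order — order 1: 1; order 2: 3; order 3: 1; order 4: 6; order 6: 3; order 12: 6.
Total: 20.

20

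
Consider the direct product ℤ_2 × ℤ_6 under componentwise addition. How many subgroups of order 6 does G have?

3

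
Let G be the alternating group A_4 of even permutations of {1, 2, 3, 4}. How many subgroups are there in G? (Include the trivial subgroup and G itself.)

10

|G| = 12, so by Lagrange every subgroup order divides 12. Divisors: 1, 2, 3, 4, 6, 12.
Subgroups by order — order 1: 1; order 2: 3; order 3: 4; order 4: 1; order 6: 0; order 12: 1.
Total: 1 + 3 + 4 + 1 + 0 + 1 = 10.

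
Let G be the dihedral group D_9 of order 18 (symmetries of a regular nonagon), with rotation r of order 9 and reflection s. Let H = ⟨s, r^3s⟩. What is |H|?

6

|⟨s⟩| = 2 and |⟨r^3s⟩| = 2, so |H| is a multiple of lcm(2, 2) = 2 and divides |G| = 18.
Closing under the operation: H = {e, r^3, r^6, s, r^3s, r^6s}, so |H| = 6.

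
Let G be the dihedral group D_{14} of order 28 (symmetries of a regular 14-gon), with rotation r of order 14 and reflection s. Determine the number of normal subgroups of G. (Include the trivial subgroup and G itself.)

G has 28 subgroups. Checking conjugation-invariance by order — order 1: 1/1 normal; order 2: 1/15 normal; order 4: 0/7 normal; order 7: 1/1 normal; order 14: 3/3 normal; order 28: 1/1 normal.
Total normal subgroups: 7.

7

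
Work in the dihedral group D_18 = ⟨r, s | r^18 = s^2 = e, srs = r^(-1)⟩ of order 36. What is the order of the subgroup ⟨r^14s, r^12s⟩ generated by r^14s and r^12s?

18

|⟨r^14s⟩| = 2 and |⟨r^12s⟩| = 2, so |H| is a multiple of lcm(2, 2) = 2 and divides |G| = 36.
Closing under the operation: H = {e, r^2, r^4, r^6, r^8, r^10, r^12, r^14, r^16, s, r^2s, r^4s, r^6s, r^8s, r^10s, r^12s, r^14s, r^16s}, so |H| = 18.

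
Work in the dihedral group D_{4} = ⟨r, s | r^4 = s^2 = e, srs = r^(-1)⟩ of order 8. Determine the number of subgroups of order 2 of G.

5

|G| = 8 and 2 | 8, so subgroups of order 2 are possible by Lagrange.
The subgroups of order 2 are: {e, r^2}; {e, r^2s}; {e, r^3s}; {e, rs}; … (5 in all).
So G has 5 subgroups of order 2.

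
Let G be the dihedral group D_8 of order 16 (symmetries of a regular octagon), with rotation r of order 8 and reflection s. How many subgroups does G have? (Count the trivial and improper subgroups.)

19

|G| = 16, so by Lagrange every subgroup order divides 16. Divisors: 1, 2, 4, 8, 16.
Subgroups by order — order 1: 1; order 2: 9; order 4: 5; order 8: 3; order 16: 1.
Total: 1 + 9 + 5 + 3 + 1 = 19.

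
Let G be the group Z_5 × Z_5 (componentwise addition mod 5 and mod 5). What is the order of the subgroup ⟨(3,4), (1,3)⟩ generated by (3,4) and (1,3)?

5

|⟨(3,4)⟩| = 5 and |⟨(1,3)⟩| = 5, so |H| is a multiple of lcm(5, 5) = 5 and divides |G| = 25.
Closing under the operation: H = {(0,0), (1,3), (2,1), (3,4), (4,2)}, so |H| = 5.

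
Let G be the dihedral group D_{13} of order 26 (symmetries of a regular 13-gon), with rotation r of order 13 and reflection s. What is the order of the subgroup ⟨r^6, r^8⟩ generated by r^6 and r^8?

|⟨r^6⟩| = 13 and |⟨r^8⟩| = 13, so |H| is a multiple of lcm(13, 13) = 13 and divides |G| = 26.
Closing under the operation: H = {e, r, r^2, r^3, r^4, r^5, r^6, r^7, r^8, r^9, r^10, r^11, r^12}, so |H| = 13.

13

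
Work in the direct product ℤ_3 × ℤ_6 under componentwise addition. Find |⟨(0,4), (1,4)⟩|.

|⟨(0,4)⟩| = 3 and |⟨(1,4)⟩| = 3, so |H| is a multiple of lcm(3, 3) = 3 and divides |G| = 18.
Closing under the operation: H = {(0,0), (0,2), (0,4), (1,0), (1,2), (1,4), (2,0), (2,2), (2,4)}, so |H| = 9.

9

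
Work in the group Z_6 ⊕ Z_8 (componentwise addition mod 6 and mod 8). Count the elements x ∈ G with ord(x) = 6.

An element (a,b) has order lcm(ord(a), ord(b)); count pairs with lcm equal to 6.
Enumerating gives 6 such elements.

6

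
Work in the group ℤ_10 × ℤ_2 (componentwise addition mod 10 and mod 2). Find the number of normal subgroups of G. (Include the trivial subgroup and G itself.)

G is abelian, so every subgroup is normal.
G has 10 subgroups in total, hence 10 normal subgroups.

10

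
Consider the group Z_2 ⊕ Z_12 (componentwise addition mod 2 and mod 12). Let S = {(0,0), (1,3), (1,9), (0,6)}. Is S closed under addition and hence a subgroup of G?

Yes

|S| = 4 divides |G| = 24, consistent with Lagrange.
S contains the identity, every element's inverse is in S, and S is closed under +: it is a subgroup.
In fact S = ⟨(1,9)⟩.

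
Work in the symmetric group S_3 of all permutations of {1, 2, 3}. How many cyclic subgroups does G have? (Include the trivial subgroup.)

Each element a generates a cyclic subgroup ⟨a⟩; distinct elements may generate the same one (a cyclic group of order d has φ(d) generators).
Cyclic subgroups by order — order 1: 1; order 2: 3; order 3: 1.
Total: 5.

5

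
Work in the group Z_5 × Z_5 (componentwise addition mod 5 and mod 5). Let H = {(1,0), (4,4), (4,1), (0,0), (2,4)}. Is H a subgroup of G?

No

(4,4) ∈ H but its inverse (1,1) ∉ H, so H is not a subgroup.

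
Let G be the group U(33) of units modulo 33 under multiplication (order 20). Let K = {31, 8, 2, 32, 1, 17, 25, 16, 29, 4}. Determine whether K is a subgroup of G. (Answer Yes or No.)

Yes

|K| = 10 divides |G| = 20, consistent with Lagrange.
K contains the identity, every element's inverse is in K, and K is closed under ·: it is a subgroup.
In fact K = ⟨2⟩.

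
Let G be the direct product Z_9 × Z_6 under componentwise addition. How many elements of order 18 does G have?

18

An element (a,b) has order lcm(ord(a), ord(b)); count pairs with lcm equal to 18.
Enumerating gives 18 such elements.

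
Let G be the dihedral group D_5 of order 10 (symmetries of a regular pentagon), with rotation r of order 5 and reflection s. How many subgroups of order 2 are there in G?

5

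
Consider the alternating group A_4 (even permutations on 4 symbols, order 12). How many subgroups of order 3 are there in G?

|G| = 12 and 3 | 12, so subgroups of order 3 are possible by Lagrange.
The subgroups of order 3 are: {e, (1 2 3), (1 3 2)}; {e, (1 2 4), (1 4 2)}; {e, (1 3 4), (1 4 3)}; {e, (2 3 4), (2 4 3)}.
So G has 4 subgroups of order 3.

4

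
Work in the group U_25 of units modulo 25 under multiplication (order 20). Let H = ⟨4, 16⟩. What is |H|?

10

|⟨4⟩| = 10 and |⟨16⟩| = 5, so |H| is a multiple of lcm(10, 5) = 10 and divides |G| = 20.
Closing under the operation: H = {1, 4, 6, 9, 11, 14, 16, 19, 21, 24}, so |H| = 10.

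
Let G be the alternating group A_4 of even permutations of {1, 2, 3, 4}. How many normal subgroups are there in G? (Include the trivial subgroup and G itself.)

3

G has 10 subgroups. Checking conjugation-invariance by order — order 1: 1/1 normal; order 2: 0/3 normal; order 3: 0/4 normal; order 4: 1/1 normal; order 12: 1/1 normal.
Total normal subgroups: 3.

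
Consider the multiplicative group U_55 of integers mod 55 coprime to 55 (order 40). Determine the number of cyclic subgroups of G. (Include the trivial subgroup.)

12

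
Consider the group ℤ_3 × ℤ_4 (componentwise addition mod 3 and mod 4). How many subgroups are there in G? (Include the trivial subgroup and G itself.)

6

|G| = 12, so by Lagrange every subgroup order divides 12. Divisors: 1, 2, 3, 4, 6, 12.
Subgroups by order — order 1: 1; order 2: 1; order 3: 1; order 4: 1; order 6: 1; order 12: 1.
Total: 1 + 1 + 1 + 1 + 1 + 1 = 6.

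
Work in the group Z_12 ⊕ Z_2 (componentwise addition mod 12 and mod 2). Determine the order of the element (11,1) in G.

12

The order of (11,1) in Z_12 × Z_2 is lcm(ord(11) in Z_12, ord(1) in Z_2).
ord(11) = 12 and ord(1) = 2, so |⟨(11,1)⟩| = lcm(12, 2) = 12.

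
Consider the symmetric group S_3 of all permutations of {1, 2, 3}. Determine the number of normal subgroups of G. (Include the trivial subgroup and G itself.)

G has 6 subgroups. Checking conjugation-invariance by order — order 1: 1/1 normal; order 2: 0/3 normal; order 3: 1/1 normal; order 6: 1/1 normal.
Total normal subgroups: 3.

3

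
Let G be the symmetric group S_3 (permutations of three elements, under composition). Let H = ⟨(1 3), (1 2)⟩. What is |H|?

|⟨(1 3)⟩| = 2 and |⟨(1 2)⟩| = 2, so |H| is a multiple of lcm(2, 2) = 2 and divides |G| = 6.
Closing {(1 3), (1 2)} under the group operation gives all of G, so |H| = 6.

6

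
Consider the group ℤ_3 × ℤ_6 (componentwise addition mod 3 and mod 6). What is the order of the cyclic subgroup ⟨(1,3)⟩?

The order of (1,3) in Z_3 × Z_6 is lcm(ord(1) in Z_3, ord(3) in Z_6).
ord(1) = 3 and ord(3) = 2, so |⟨(1,3)⟩| = lcm(3, 2) = 6.

6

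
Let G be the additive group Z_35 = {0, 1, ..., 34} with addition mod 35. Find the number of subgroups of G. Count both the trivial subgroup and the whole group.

A cyclic group of order 35 has exactly one subgroup for each divisor of 35.
Divisors of 35: 1, 5, 7, 35.
So Z_35 has 4 subgroups.

4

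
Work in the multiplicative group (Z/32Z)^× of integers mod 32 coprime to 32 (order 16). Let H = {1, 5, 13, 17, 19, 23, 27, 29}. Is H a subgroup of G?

No

29 ∈ H but its inverse 21 ∉ H, so H is not a subgroup.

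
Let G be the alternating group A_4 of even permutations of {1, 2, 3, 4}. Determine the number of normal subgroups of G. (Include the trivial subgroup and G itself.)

3

G has 10 subgroups. Checking conjugation-invariance by order — order 1: 1/1 normal; order 2: 0/3 normal; order 3: 0/4 normal; order 4: 1/1 normal; order 12: 1/1 normal.
Total normal subgroups: 3.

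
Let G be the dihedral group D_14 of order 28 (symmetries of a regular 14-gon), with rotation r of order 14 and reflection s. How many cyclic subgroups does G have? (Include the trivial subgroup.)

A cyclic subgroup of order d is generated by each of its φ(d) elements of order d, so the cyclic subgroups of order d number (#elements of order d)/φ(d).
Cyclic subgroups by order — order 1: 1; order 2: 15; order 7: 1; order 14: 1.
Total: 18.

18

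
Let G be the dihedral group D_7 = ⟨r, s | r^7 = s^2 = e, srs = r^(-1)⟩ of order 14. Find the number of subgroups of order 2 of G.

7

|G| = 14 and 2 | 14, so subgroups of order 2 are possible by Lagrange.
The subgroups of order 2 are: {e, r^2s}; {e, r^3s}; {e, r^4s}; {e, r^5s}; … (7 in all).
So G has 7 subgroups of order 2.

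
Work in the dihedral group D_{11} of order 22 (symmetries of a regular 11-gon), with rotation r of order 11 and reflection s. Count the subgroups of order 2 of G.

11

|G| = 22 and 2 | 22, so subgroups of order 2 are possible by Lagrange.
The subgroups of order 2 are: {e, r^10s}; {e, r^2s}; {e, r^3s}; {e, r^4s}; … (11 in all).
So G has 11 subgroups of order 2.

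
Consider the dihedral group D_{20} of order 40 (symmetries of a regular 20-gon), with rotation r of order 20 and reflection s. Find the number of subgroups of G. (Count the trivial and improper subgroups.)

|G| = 40, so by Lagrange every subgroup order divides 40. Divisors: 1, 2, 4, 5, 8, 10, 20, 40.
Subgroups by order — order 1: 1; order 2: 21; order 4: 11; order 5: 1; order 8: 5; order 10: 5; order 20: 3; order 40: 1.
Total: 1 + 21 + 11 + 1 + 5 + 5 + 3 + 1 = 48.

48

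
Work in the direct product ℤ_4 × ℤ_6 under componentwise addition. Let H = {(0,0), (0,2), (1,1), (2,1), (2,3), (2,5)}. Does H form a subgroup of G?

(0,2) ∈ H but its inverse (0,4) ∉ H, so H is not a subgroup.

No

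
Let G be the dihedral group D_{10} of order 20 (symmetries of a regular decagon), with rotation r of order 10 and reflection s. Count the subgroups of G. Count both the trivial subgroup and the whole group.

|G| = 20, so by Lagrange every subgroup order divides 20. Divisors: 1, 2, 4, 5, 10, 20.
Subgroups by order — order 1: 1; order 2: 11; order 4: 5; order 5: 1; order 10: 3; order 20: 1.
Total: 1 + 11 + 5 + 1 + 3 + 1 = 22.

22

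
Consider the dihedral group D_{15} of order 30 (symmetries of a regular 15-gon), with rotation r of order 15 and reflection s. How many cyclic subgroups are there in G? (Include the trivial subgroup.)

19

A cyclic subgroup of order d is generated by each of its φ(d) elements of order d, so the cyclic subgroups of order d number (#elements of order d)/φ(d).
Cyclic subgroups by order — order 1: 1; order 2: 15; order 3: 1; order 5: 1; order 15: 1.
Total: 19.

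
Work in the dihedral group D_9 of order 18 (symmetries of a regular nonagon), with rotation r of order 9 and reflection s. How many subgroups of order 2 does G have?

|G| = 18 and 2 | 18, so subgroups of order 2 are possible by Lagrange.
The subgroups of order 2 are: {e, r^2s}; {e, r^3s}; {e, r^4s}; {e, r^5s}; … (9 in all).
So G has 9 subgroups of order 2.

9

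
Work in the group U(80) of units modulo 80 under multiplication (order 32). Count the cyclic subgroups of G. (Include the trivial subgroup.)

Group the elements of G by the cyclic subgroup they generate; each cyclic subgroup of order d accounts for φ(d) elements.
Cyclic subgroups by order — order 1: 1; order 2: 7; order 4: 12.
Total: 20.

20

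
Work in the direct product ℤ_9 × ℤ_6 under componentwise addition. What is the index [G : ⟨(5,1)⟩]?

|⟨(5,1)⟩| = 18 and |G| = 54.
By Lagrange, [G : H] = |G|/|H| = 54/18 = 3.

3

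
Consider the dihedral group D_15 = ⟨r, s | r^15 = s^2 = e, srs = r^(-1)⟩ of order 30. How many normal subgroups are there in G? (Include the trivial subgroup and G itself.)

G has 28 subgroups. Checking conjugation-invariance by order — order 1: 1/1 normal; order 2: 0/15 normal; order 3: 1/1 normal; order 5: 1/1 normal; order 6: 0/5 normal; order 10: 0/3 normal; order 15: 1/1 normal; order 30: 1/1 normal.
Total normal subgroups: 5.

5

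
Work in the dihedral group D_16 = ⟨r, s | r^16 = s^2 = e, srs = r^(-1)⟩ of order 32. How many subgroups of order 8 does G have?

5

|G| = 32 and 8 | 32, so subgroups of order 8 are possible by Lagrange.
The subgroups of order 8 are: {e, r^2, r^4, r^6, r^8, r^10, r^12, r^14}; {e, r^4, r^8, r^12, r^2s, r^6s, r^10s, r^14s}; {e, r^4, r^8, r^12, r^3s, r^7s, r^11s, r^15s}; {e, r^4, r^8, r^12, s, r^4s, r^8s, r^12s}; … (5 in all).
So G has 5 subgroups of order 8.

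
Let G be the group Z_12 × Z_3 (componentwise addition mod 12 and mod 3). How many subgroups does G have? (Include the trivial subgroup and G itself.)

|G| = 36, so by Lagrange every subgroup order divides 36. Divisors: 1, 2, 3, 4, 6, 9, 12, 18, 36.
Subgroups by order — order 1: 1; order 2: 1; order 3: 4; order 4: 1; order 6: 4; order 9: 1; order 12: 4; order 18: 1; order 36: 1.
Total: 1 + 1 + 4 + 1 + 4 + 1 + 4 + 1 + 1 = 18.

18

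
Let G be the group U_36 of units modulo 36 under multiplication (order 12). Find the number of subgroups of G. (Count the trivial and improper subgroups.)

10

|G| = 12, so by Lagrange every subgroup order divides 12. Divisors: 1, 2, 3, 4, 6, 12.
Subgroups by order — order 1: 1; order 2: 3; order 3: 1; order 4: 1; order 6: 3; order 12: 1.
Total: 1 + 3 + 1 + 1 + 3 + 1 = 10.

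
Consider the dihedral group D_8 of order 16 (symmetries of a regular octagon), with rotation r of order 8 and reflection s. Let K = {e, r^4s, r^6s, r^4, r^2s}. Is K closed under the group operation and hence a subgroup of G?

|K| = 5 does not divide |G| = 16, so by Lagrange K is not a subgroup.

No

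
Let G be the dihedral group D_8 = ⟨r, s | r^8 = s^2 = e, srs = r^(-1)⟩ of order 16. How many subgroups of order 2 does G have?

9

|G| = 16 and 2 | 16, so subgroups of order 2 are possible by Lagrange.
The subgroups of order 2 are: {e, r^2s}; {e, r^3s}; {e, r^4}; {e, r^4s}; … (9 in all).
So G has 9 subgroups of order 2.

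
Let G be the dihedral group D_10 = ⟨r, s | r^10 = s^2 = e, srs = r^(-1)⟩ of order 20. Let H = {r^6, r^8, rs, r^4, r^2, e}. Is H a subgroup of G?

No

|H| = 6 does not divide |G| = 20, so by Lagrange H is not a subgroup.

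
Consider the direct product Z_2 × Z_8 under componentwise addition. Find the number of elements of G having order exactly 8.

An element (a,b) has order lcm(ord(a), ord(b)); count pairs with lcm equal to 8.
Enumerating gives 8 such elements.

8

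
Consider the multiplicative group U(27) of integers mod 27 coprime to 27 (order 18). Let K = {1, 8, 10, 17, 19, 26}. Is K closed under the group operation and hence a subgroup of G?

|K| = 6 divides |G| = 18, consistent with Lagrange.
K contains the identity, every element's inverse is in K, and K is closed under ·: it is a subgroup.
In fact K = ⟨17⟩.

Yes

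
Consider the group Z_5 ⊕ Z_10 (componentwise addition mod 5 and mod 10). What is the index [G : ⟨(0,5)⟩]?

|⟨(0,5)⟩| = 2 and |G| = 50.
By Lagrange, [G : H] = |G|/|H| = 50/2 = 25.

25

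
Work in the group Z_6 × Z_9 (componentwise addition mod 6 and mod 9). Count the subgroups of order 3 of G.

4

|G| = 54 and 3 | 54, so subgroups of order 3 are possible by Lagrange.
The subgroups of order 3 are: {(0,0), (0,3), (0,6)}; {(0,0), (2,0), (4,0)}; {(0,0), (2,3), (4,6)}; {(0,0), (2,6), (4,3)}.
So G has 4 subgroups of order 3.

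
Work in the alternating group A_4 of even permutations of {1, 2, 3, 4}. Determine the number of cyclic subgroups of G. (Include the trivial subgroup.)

Group the elements of G by the cyclic subgroup they generate; each cyclic subgroup of order d accounts for φ(d) elements.
Cyclic subgroups by order — order 1: 1; order 2: 3; order 3: 4.
Total: 8.

8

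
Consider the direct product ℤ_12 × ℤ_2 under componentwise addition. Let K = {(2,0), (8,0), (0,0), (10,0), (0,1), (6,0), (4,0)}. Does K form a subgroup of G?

No

|K| = 7 does not divide |G| = 24, so by Lagrange K is not a subgroup.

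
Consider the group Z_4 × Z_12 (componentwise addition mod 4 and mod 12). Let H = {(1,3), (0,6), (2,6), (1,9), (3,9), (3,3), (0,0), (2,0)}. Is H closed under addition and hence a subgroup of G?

|H| = 8 divides |G| = 48, consistent with Lagrange.
H contains the identity, every element's inverse is in H, and H is closed under +: it is a subgroup.

Yes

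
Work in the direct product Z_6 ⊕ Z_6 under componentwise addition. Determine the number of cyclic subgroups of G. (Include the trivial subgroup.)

A cyclic subgroup of order d is generated by each of its φ(d) elements of order d, so the cyclic subgroups of order d number (#elements of order d)/φ(d).
Cyclic subgroups by order — order 1: 1; order 2: 3; order 3: 4; order 6: 12.
Total: 20.

20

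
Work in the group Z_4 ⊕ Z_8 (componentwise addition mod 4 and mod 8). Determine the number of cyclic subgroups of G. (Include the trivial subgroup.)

A cyclic subgroup of order d is generated by each of its φ(d) elements of order d, so the cyclic subgroups of order d number (#elements of order d)/φ(d).
Cyclic subgroups by order — order 1: 1; order 2: 3; order 4: 6; order 8: 4.
Total: 14.

14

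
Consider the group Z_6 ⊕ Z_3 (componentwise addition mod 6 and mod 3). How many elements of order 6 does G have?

8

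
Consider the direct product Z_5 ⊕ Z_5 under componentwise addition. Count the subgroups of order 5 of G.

6

|G| = 25 and 5 | 25, so subgroups of order 5 are possible by Lagrange.
The subgroups of order 5 are: {(0,0), (0,1), (0,2), (0,3), (0,4)}; {(0,0), (1,0), (2,0), (3,0), (4,0)}; {(0,0), (1,1), (2,2), (3,3), (4,4)}; {(0,0), (1,2), (2,4), (3,1), (4,3)}; … (6 in all).
So G has 6 subgroups of order 5.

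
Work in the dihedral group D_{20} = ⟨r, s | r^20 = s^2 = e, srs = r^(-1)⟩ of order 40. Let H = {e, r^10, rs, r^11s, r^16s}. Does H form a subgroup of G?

No

Closure fails: r^11s · r^16s = r^15 ∉ H. So H is not a subgroup.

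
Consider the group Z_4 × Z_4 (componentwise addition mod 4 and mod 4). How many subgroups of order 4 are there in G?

7

|G| = 16 and 4 | 16, so subgroups of order 4 are possible by Lagrange.
The subgroups of order 4 are: {(0,0), (0,1), (0,2), (0,3)}; {(0,0), (0,2), (2,0), (2,2)}; {(0,0), (0,2), (2,1), (2,3)}; {(0,0), (1,0), (2,0), (3,0)}; … (7 in all).
So G has 7 subgroups of order 4.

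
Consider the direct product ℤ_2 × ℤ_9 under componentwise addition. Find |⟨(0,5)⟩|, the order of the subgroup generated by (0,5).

The order of (0,5) in Z_2 × Z_9 is lcm(ord(0) in Z_2, ord(5) in Z_9).
ord(0) = 1 and ord(5) = 9, so |⟨(0,5)⟩| = lcm(1, 9) = 9.

9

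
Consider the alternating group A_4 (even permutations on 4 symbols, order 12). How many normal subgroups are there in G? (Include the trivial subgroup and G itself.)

3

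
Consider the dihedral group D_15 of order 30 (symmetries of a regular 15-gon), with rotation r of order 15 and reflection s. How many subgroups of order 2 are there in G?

15

|G| = 30 and 2 | 30, so subgroups of order 2 are possible by Lagrange.
The subgroups of order 2 are: {e, r^10s}; {e, r^11s}; {e, r^12s}; {e, r^13s}; … (15 in all).
So G has 15 subgroups of order 2.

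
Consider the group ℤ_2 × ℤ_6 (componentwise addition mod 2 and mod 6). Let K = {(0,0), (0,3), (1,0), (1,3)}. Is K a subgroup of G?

Yes

|K| = 4 divides |G| = 12, consistent with Lagrange.
K contains the identity, every element's inverse is in K, and K is closed under +: it is a subgroup.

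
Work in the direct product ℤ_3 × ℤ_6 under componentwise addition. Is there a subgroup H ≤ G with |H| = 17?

No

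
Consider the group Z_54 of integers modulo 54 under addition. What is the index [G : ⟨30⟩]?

6

|⟨30⟩| = 9 and |G| = 54.
By Lagrange, [G : H] = |G|/|H| = 54/9 = 6.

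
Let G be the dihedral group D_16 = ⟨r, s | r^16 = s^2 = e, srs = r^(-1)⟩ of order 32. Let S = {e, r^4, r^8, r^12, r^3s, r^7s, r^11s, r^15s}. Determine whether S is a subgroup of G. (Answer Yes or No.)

Yes

|S| = 8 divides |G| = 32, consistent with Lagrange.
S contains the identity, every element's inverse is in S, and S is closed under ·: it is a subgroup.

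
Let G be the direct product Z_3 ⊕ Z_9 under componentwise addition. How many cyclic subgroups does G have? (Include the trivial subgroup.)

8

Group the elements of G by the cyclic subgroup they generate; each cyclic subgroup of order d accounts for φ(d) elements.
Cyclic subgroups by order — order 1: 1; order 3: 4; order 9: 3.
Total: 8.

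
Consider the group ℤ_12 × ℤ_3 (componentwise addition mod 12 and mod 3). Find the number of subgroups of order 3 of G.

|G| = 36 and 3 | 36, so subgroups of order 3 are possible by Lagrange.
The subgroups of order 3 are: {(0,0), (0,1), (0,2)}; {(0,0), (4,0), (8,0)}; {(0,0), (4,1), (8,2)}; {(0,0), (4,2), (8,1)}.
So G has 4 subgroups of order 3.

4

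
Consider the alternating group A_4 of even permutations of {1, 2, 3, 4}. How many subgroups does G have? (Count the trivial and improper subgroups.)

|G| = 12, so by Lagrange every subgroup order divides 12. Divisors: 1, 2, 3, 4, 6, 12.
Subgroups by order — order 1: 1; order 2: 3; order 3: 4; order 4: 1; order 6: 0; order 12: 1.
Total: 1 + 3 + 4 + 1 + 0 + 1 = 10.

10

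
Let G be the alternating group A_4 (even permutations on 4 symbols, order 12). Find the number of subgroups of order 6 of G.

|G| = 12 and 6 | 12, so subgroups of order 6 are possible by Lagrange.
Checking all subgroups of G, none has order 6.
So G has 0 subgroups of order 6.

0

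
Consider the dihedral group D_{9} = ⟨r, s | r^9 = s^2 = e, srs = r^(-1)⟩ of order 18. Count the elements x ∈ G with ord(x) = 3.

2

The elements of order 3 are: r^3, r^6.
That's 2.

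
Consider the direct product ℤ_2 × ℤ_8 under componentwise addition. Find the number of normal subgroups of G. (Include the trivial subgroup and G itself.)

G is abelian, so every subgroup is normal.
G has 11 subgroups in total, hence 11 normal subgroups.

11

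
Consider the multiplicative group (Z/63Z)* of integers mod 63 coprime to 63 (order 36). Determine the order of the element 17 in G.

Compute successive powers of 17 mod 63: 17, 37, 62, 46, 26, 1; 17^6 ≡ 1 (mod 63).
So |⟨17⟩| = 6.

6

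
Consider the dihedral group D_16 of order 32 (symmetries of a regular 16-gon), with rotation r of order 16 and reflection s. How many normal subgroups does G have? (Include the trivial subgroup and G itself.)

8

G has 36 subgroups. Checking conjugation-invariance by order — order 1: 1/1 normal; order 2: 1/17 normal; order 4: 1/9 normal; order 8: 1/5 normal; order 16: 3/3 normal; order 32: 1/1 normal.
Total normal subgroups: 8.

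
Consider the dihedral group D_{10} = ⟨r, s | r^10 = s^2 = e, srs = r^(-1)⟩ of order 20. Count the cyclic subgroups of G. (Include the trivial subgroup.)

14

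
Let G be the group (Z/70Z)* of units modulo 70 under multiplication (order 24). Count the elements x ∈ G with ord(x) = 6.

6

The elements of order 6 are: 9, 19, 31, 39, 59, 61.
That's 6.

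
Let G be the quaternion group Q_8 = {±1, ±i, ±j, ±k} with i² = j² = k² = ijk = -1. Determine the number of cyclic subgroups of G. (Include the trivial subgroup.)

5

Group the elements of G by the cyclic subgroup they generate; each cyclic subgroup of order d accounts for φ(d) elements.
Cyclic subgroups by order — order 1: 1; order 2: 1; order 4: 3.
Total: 5.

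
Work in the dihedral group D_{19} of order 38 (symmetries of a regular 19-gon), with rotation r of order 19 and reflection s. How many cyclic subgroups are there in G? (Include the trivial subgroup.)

Group the elements of G by the cyclic subgroup they generate; each cyclic subgroup of order d accounts for φ(d) elements.
Cyclic subgroups by order — order 1: 1; order 2: 19; order 19: 1.
Total: 21.

21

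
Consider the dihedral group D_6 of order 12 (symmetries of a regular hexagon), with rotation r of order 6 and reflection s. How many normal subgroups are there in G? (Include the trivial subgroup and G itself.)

7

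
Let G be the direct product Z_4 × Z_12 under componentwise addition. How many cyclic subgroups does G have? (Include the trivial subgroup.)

A cyclic subgroup of order d is generated by each of its φ(d) elements of order d, so the cyclic subgroups of order d number (#elements of order d)/φ(d).
Cyclic subgroups by order — order 1: 1; order 2: 3; order 3: 1; order 4: 6; order 6: 3; order 12: 6.
Total: 20.

20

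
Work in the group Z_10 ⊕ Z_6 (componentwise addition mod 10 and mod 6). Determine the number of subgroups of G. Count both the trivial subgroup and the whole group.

|G| = 60, so by Lagrange every subgroup order divides 60. Divisors: 1, 2, 3, 4, 5, 6, 10, 12, 15, 20, 30, 60.
Subgroups by order — order 1: 1; order 2: 3; order 3: 1; order 4: 1; order 5: 1; order 6: 3; order 10: 3; order 12: 1; order 15: 1; order 20: 1; order 30: 3; order 60: 1.
Total: 1 + 3 + 1 + 1 + 1 + 3 + 3 + 1 + 1 + 1 + 3 + 1 = 20.

20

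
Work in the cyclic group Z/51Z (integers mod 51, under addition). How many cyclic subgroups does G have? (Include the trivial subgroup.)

4

Each element a generates a cyclic subgroup ⟨a⟩; distinct elements may generate the same one (a cyclic group of order d has φ(d) generators).
Cyclic subgroups by order — order 1: 1; order 3: 1; order 17: 1; order 51: 1.
Total: 4.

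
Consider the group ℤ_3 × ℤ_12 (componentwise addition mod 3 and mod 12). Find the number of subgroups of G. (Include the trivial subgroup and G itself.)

18

|G| = 36, so by Lagrange every subgroup order divides 36. Divisors: 1, 2, 3, 4, 6, 9, 12, 18, 36.
Subgroups by order — order 1: 1; order 2: 1; order 3: 4; order 4: 1; order 6: 4; order 9: 1; order 12: 4; order 18: 1; order 36: 1.
Total: 1 + 1 + 4 + 1 + 4 + 1 + 4 + 1 + 1 = 18.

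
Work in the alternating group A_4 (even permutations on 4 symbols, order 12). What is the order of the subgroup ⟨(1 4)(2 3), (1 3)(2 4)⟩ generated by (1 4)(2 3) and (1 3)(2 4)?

|⟨(1 4)(2 3)⟩| = 2 and |⟨(1 3)(2 4)⟩| = 2, so |H| is a multiple of lcm(2, 2) = 2 and divides |G| = 12.
Closing under the operation: H = {e, (1 2)(3 4), (1 3)(2 4), (1 4)(2 3)}, so |H| = 4.

4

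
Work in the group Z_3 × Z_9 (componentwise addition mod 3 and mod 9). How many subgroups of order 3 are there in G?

|G| = 27 and 3 | 27, so subgroups of order 3 are possible by Lagrange.
The subgroups of order 3 are: {(0,0), (0,3), (0,6)}; {(0,0), (1,0), (2,0)}; {(0,0), (1,3), (2,6)}; {(0,0), (1,6), (2,3)}.
So G has 4 subgroups of order 3.

4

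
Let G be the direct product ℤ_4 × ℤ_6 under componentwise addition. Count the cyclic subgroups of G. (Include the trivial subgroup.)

12

A cyclic subgroup of order d is generated by each of its φ(d) elements of order d, so the cyclic subgroups of order d number (#elements of order d)/φ(d).
Cyclic subgroups by order — order 1: 1; order 2: 3; order 3: 1; order 4: 2; order 6: 3; order 12: 2.
Total: 12.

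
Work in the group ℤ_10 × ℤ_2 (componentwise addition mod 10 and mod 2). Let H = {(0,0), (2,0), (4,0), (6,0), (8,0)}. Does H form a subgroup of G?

Yes

|H| = 5 divides |G| = 20, consistent with Lagrange.
H contains the identity, every element's inverse is in H, and H is closed under +: it is a subgroup.
In fact H = ⟨(4,0)⟩.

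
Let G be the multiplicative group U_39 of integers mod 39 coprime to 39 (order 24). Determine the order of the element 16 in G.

Compute successive powers of 16 mod 39: 16, 22, 1; 16^3 ≡ 1 (mod 39).
So |⟨16⟩| = 3.

3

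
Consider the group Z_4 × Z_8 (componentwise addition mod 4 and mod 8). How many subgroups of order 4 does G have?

7

|G| = 32 and 4 | 32, so subgroups of order 4 are possible by Lagrange.
The subgroups of order 4 are: {(0,0), (0,2), (0,4), (0,6)}; {(0,0), (0,4), (2,0), (2,4)}; {(0,0), (0,4), (2,2), (2,6)}; {(0,0), (1,0), (2,0), (3,0)}; … (7 in all).
So G has 7 subgroups of order 4.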